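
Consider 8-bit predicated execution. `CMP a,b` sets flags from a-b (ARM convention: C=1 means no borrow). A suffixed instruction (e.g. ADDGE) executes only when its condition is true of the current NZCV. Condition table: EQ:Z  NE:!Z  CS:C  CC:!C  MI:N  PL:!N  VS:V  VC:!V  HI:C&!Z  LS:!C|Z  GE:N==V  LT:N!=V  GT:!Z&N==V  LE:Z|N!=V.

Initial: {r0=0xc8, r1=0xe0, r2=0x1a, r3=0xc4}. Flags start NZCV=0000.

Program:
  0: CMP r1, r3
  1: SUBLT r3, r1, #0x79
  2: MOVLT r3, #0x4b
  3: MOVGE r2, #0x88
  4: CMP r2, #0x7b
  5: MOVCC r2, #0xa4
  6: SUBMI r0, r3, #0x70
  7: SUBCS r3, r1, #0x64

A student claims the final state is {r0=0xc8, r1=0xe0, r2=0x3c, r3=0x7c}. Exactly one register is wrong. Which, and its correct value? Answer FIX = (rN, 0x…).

FIX = (r2, 0x88)

0: ✓ CMP  NZCV=0010
1: · SUBLT
2: · MOVLT
3: ✓ MOVGE  r2←0x88
4: ✓ CMP  NZCV=0011
5: · MOVCC
6: · SUBMI
7: ✓ SUBCS  r3←0x7c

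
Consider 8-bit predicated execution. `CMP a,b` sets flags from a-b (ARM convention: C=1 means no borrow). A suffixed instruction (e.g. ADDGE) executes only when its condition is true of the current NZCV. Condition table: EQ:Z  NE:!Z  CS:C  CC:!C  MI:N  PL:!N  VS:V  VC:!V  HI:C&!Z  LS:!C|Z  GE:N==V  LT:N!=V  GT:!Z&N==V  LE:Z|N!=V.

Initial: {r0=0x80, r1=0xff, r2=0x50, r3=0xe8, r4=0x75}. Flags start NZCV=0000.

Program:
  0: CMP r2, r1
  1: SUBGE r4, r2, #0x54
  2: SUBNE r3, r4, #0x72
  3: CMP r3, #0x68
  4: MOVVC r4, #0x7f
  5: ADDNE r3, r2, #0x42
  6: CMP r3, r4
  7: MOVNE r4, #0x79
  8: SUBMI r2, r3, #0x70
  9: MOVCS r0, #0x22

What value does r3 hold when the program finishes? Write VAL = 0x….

0: ✓ CMP  NZCV=0000
1: ✓ SUBGE  r4←0xfc
2: ✓ SUBNE  r3←0x8a
3: ✓ CMP  NZCV=0011
4: · MOVVC
5: ✓ ADDNE  r3←0x92
6: ✓ CMP  NZCV=1000
7: ✓ MOVNE  r4←0x79
8: ✓ SUBMI  r2←0x22
9: · MOVCS

VAL = 0x92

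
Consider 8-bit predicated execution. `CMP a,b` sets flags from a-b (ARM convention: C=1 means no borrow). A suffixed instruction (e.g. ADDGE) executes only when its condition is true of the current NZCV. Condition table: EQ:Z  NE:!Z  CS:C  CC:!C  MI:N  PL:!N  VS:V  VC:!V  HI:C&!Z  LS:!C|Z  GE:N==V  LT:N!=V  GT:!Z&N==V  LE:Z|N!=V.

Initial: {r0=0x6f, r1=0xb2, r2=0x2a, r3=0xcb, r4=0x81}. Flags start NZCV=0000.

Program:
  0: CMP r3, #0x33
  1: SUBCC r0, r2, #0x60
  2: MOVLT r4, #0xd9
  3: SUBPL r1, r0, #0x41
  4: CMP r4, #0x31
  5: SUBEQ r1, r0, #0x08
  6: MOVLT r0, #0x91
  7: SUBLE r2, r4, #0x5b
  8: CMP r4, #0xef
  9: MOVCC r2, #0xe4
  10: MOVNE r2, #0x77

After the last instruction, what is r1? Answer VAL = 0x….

[0] flags=1010 → (cmp)
[1] flags=1010 CC?F → skip
[2] flags=1010 LT?T → r4=0xd9
[3] flags=1010 PL?F → skip
[4] flags=1010 → (cmp)
[5] flags=1010 EQ?F → skip
[6] flags=1010 LT?T → r0=0x91
[7] flags=1010 LE?T → r2=0x7e
[8] flags=1000 → (cmp)
[9] flags=1000 CC?T → r2=0xe4
[10] flags=1000 NE?T → r2=0x77

VAL = 0xb2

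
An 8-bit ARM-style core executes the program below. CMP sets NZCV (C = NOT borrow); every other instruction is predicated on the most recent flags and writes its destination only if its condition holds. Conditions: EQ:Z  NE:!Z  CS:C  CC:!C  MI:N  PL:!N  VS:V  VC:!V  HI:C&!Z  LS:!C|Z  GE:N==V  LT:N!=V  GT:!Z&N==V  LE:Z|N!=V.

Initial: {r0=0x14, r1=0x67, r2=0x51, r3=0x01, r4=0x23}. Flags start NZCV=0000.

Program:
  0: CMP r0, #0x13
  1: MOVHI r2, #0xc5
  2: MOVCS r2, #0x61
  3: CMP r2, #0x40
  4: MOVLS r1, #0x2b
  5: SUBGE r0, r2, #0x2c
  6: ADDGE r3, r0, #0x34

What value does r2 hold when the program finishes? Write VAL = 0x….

VAL = 0x61

0: ✓ CMP  NZCV=0010
1: ✓ MOVHI  r2←0xc5
2: ✓ MOVCS  r2←0x61
3: ✓ CMP  NZCV=0010
4: · MOVLS
5: ✓ SUBGE  r0←0x35
6: ✓ ADDGE  r3←0x69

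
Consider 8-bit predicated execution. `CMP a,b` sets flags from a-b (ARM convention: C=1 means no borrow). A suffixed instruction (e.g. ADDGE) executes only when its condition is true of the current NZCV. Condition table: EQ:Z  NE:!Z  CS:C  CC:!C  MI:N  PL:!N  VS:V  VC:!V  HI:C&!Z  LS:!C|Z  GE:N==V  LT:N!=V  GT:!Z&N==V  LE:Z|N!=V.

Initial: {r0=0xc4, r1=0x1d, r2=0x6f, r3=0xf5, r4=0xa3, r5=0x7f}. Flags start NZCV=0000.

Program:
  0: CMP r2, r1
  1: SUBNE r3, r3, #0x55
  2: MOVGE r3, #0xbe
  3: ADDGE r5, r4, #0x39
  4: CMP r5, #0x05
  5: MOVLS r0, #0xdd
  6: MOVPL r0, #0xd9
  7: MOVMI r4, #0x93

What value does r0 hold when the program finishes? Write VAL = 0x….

VAL = 0xc4

0: ✓ CMP  NZCV=0010
1: ✓ SUBNE  r3←0xa0
2: ✓ MOVGE  r3←0xbe
3: ✓ ADDGE  r5←0xdc
4: ✓ CMP  NZCV=1010
5: · MOVLS
6: · MOVPL
7: ✓ MOVMI  r4←0x93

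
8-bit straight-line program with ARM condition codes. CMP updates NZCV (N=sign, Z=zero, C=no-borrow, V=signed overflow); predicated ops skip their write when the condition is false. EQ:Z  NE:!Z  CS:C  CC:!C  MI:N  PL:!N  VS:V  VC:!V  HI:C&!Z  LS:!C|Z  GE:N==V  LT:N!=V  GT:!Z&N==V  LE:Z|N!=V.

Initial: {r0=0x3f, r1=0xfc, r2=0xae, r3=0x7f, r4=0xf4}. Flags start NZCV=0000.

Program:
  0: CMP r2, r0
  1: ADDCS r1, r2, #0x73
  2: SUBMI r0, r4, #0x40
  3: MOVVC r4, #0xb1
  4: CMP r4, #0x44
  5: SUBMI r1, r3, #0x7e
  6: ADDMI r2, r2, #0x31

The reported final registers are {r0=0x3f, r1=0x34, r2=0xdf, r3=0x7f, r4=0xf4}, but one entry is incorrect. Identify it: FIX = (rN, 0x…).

FIX = (r1, 0x01)

[0] flags=0011 → (cmp)
[1] flags=0011 CS?T → r1=0x21
[2] flags=0011 MI?F → skip
[3] flags=0011 VC?F → skip
[4] flags=1010 → (cmp)
[5] flags=1010 MI?T → r1=0x01
[6] flags=1010 MI?T → r2=0xdf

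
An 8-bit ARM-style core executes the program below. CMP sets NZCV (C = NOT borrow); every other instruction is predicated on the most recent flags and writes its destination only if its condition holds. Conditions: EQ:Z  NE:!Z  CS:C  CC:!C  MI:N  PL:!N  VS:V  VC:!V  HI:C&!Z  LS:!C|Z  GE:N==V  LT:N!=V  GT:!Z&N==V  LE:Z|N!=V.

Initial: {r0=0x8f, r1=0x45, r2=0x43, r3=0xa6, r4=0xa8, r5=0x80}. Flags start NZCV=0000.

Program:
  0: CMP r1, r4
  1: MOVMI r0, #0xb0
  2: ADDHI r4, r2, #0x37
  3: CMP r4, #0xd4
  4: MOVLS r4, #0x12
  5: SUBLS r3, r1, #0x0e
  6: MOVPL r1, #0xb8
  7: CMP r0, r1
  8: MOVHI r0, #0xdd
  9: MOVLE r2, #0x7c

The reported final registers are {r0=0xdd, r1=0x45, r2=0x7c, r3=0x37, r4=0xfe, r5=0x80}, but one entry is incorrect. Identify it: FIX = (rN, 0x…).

0: ✓ CMP  NZCV=1001
1: ✓ MOVMI  r0←0xb0
2: · ADDHI
3: ✓ CMP  NZCV=1000
4: ✓ MOVLS  r4←0x12
5: ✓ SUBLS  r3←0x37
6: · MOVPL
7: ✓ CMP  NZCV=0011
8: ✓ MOVHI  r0←0xdd
9: ✓ MOVLE  r2←0x7c

FIX = (r4, 0x12)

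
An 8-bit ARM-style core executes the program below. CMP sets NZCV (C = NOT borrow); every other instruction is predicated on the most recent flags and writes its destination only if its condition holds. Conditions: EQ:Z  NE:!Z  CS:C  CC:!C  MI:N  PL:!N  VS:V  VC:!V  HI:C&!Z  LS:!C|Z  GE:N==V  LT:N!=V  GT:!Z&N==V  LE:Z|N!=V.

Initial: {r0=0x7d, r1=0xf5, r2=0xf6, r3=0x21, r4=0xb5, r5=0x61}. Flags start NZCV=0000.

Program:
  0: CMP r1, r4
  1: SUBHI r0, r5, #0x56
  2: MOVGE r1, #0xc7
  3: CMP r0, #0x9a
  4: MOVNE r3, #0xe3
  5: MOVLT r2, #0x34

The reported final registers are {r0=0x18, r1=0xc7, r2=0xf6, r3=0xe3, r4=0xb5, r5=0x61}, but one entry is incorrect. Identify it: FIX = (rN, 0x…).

0: ✓ CMP  NZCV=0010
1: ✓ SUBHI  r0←0x0b
2: ✓ MOVGE  r1←0xc7
3: ✓ CMP  NZCV=0000
4: ✓ MOVNE  r3←0xe3
5: · MOVLT

FIX = (r0, 0x0b)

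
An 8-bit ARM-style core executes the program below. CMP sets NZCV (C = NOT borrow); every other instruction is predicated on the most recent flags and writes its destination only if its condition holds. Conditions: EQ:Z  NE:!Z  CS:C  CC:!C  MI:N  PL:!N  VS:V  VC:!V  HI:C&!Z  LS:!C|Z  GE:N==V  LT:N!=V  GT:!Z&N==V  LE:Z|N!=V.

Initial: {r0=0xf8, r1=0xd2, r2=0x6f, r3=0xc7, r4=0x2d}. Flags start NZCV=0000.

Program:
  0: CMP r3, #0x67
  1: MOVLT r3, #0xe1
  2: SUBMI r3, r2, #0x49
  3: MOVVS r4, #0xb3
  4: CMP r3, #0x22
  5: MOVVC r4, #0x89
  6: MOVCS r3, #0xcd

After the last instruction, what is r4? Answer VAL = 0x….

VAL = 0x89

0: ✓ CMP  NZCV=0011
1: ✓ MOVLT  r3←0xe1
2: · SUBMI
3: ✓ MOVVS  r4←0xb3
4: ✓ CMP  NZCV=1010
5: ✓ MOVVC  r4←0x89
6: ✓ MOVCS  r3←0xcd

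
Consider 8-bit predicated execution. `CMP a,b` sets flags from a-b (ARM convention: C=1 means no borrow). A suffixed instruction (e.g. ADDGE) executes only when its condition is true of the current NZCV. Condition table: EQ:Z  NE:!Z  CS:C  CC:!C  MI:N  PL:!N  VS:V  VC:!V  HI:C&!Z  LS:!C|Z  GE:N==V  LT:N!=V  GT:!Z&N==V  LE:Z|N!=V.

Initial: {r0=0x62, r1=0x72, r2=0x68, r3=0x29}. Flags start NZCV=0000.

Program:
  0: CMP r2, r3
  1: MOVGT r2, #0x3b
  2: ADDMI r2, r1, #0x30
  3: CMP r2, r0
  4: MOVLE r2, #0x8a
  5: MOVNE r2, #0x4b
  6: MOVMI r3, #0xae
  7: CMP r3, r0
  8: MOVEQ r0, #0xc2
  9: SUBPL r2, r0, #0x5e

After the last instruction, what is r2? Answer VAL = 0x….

[0] flags=0010 → (cmp)
[1] flags=0010 GT?T → r2=0x3b
[2] flags=0010 MI?F → skip
[3] flags=1000 → (cmp)
[4] flags=1000 LE?T → r2=0x8a
[5] flags=1000 NE?T → r2=0x4b
[6] flags=1000 MI?T → r3=0xae
[7] flags=0011 → (cmp)
[8] flags=0011 EQ?F → skip
[9] flags=0011 PL?T → r2=0x04

VAL = 0x04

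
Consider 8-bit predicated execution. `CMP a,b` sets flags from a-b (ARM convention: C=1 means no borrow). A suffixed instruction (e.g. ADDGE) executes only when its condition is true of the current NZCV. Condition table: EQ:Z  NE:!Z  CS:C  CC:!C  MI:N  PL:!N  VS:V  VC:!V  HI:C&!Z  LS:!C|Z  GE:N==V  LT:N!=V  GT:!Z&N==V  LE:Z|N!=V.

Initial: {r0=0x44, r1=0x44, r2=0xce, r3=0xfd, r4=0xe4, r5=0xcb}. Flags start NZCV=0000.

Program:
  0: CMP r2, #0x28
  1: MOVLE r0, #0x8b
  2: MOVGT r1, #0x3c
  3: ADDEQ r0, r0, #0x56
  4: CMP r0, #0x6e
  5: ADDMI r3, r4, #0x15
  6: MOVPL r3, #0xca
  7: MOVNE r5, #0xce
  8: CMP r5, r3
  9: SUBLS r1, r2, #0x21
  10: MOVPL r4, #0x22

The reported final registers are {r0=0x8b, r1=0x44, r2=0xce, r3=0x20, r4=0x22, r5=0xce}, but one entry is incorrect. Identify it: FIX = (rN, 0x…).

0: ✓ CMP  NZCV=1010
1: ✓ MOVLE  r0←0x8b
2: · MOVGT
3: · ADDEQ
4: ✓ CMP  NZCV=0011
5: · ADDMI
6: ✓ MOVPL  r3←0xca
7: ✓ MOVNE  r5←0xce
8: ✓ CMP  NZCV=0010
9: · SUBLS
10: ✓ MOVPL  r4←0x22

FIX = (r3, 0xca)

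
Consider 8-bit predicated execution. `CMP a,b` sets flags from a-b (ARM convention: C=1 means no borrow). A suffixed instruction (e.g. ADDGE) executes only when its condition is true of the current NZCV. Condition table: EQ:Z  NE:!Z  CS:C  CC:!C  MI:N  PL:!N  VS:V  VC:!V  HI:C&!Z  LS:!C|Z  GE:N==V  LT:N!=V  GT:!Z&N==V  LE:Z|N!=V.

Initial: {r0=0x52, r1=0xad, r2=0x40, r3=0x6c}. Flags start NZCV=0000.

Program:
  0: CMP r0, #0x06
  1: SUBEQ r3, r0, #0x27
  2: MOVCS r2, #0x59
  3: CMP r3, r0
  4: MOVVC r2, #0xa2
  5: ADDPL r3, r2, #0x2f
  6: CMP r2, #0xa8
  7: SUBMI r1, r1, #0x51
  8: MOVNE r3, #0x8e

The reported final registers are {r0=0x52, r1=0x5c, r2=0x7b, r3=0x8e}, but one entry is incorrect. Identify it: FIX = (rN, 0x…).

[0] flags=0010 → (cmp)
[1] flags=0010 EQ?F → skip
[2] flags=0010 CS?T → r2=0x59
[3] flags=0010 → (cmp)
[4] flags=0010 VC?T → r2=0xa2
[5] flags=0010 PL?T → r3=0xd1
[6] flags=1000 → (cmp)
[7] flags=1000 MI?T → r1=0x5c
[8] flags=1000 NE?T → r3=0x8e

FIX = (r2, 0xa2)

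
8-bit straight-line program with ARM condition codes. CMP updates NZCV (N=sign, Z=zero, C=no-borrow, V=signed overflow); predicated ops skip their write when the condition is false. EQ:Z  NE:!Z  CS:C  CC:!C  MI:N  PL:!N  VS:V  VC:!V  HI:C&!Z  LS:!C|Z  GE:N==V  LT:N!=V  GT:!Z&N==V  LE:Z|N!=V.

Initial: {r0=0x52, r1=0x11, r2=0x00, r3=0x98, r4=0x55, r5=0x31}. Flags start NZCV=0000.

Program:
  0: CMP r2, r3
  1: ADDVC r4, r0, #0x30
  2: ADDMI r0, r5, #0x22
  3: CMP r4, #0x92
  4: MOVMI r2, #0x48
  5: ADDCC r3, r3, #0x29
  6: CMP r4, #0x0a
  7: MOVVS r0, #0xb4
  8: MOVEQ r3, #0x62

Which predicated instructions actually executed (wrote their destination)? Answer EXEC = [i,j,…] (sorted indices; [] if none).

[0] flags=0000 → (cmp)
[1] flags=0000 VC?T → r4=0x82
[2] flags=0000 MI?F → skip
[3] flags=1000 → (cmp)
[4] flags=1000 MI?T → r2=0x48
[5] flags=1000 CC?T → r3=0xc1
[6] flags=0011 → (cmp)
[7] flags=0011 VS?T → r0=0xb4
[8] flags=0011 EQ?F → skip

EXEC = [1,4,5,7]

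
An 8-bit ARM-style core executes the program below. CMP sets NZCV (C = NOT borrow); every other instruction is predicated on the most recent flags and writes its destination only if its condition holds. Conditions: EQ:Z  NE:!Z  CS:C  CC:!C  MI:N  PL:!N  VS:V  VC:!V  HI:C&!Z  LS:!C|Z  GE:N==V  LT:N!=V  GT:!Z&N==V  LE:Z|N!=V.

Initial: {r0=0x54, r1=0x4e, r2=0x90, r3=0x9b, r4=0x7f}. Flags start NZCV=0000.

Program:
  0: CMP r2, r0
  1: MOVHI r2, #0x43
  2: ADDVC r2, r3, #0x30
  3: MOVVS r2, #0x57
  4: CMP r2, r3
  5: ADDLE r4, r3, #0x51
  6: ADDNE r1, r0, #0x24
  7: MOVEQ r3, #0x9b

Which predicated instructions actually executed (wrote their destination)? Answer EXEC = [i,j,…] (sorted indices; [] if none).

[0] flags=0011 → (cmp)
[1] flags=0011 HI?T → r2=0x43
[2] flags=0011 VC?F → skip
[3] flags=0011 VS?T → r2=0x57
[4] flags=1001 → (cmp)
[5] flags=1001 LE?F → skip
[6] flags=1001 NE?T → r1=0x78
[7] flags=1001 EQ?F → skip

EXEC = [1,3,6]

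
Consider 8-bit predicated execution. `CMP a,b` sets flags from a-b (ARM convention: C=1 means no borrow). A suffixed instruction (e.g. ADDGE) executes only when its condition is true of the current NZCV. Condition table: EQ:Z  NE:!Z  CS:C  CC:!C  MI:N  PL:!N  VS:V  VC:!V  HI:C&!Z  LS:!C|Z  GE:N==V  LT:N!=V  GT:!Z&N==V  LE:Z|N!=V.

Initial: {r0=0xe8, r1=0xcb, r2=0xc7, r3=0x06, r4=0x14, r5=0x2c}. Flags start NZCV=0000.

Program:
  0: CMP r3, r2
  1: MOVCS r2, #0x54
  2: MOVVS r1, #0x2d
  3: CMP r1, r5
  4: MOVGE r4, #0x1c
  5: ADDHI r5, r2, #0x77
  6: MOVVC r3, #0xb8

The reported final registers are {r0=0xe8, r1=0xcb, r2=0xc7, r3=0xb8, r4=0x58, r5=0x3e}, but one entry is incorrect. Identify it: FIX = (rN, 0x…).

FIX = (r4, 0x14)

0: ✓ CMP  NZCV=0000
1: · MOVCS
2: · MOVVS
3: ✓ CMP  NZCV=1010
4: · MOVGE
5: ✓ ADDHI  r5←0x3e
6: ✓ MOVVC  r3←0xb8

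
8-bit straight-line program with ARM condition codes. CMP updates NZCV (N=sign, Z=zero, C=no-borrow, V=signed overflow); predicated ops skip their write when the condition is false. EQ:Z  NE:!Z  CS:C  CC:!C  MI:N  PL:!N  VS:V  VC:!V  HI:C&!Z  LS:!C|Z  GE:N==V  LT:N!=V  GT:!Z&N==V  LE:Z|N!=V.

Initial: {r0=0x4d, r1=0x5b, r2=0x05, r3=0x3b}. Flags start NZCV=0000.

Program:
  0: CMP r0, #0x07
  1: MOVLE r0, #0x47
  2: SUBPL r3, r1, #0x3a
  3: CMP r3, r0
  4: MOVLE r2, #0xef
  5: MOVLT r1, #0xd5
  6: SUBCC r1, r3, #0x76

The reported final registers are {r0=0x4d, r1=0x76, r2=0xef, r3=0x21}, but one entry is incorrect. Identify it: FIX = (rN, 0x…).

[0] flags=0010 → (cmp)
[1] flags=0010 LE?F → skip
[2] flags=0010 PL?T → r3=0x21
[3] flags=1000 → (cmp)
[4] flags=1000 LE?T → r2=0xef
[5] flags=1000 LT?T → r1=0xd5
[6] flags=1000 CC?T → r1=0xab

FIX = (r1, 0xab)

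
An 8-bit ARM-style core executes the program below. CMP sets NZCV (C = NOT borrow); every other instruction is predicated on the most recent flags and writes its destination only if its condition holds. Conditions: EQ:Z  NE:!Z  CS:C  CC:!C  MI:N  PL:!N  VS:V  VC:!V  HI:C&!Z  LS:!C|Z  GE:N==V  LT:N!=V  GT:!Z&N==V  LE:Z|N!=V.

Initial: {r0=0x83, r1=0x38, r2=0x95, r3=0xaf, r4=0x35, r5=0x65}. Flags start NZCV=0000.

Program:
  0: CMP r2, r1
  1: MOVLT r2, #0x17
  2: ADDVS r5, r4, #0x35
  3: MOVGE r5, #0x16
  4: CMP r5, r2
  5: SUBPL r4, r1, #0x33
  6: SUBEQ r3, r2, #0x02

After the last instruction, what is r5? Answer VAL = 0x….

VAL = 0x6a

0: ✓ CMP  NZCV=0011
1: ✓ MOVLT  r2←0x17
2: ✓ ADDVS  r5←0x6a
3: · MOVGE
4: ✓ CMP  NZCV=0010
5: ✓ SUBPL  r4←0x05
6: · SUBEQ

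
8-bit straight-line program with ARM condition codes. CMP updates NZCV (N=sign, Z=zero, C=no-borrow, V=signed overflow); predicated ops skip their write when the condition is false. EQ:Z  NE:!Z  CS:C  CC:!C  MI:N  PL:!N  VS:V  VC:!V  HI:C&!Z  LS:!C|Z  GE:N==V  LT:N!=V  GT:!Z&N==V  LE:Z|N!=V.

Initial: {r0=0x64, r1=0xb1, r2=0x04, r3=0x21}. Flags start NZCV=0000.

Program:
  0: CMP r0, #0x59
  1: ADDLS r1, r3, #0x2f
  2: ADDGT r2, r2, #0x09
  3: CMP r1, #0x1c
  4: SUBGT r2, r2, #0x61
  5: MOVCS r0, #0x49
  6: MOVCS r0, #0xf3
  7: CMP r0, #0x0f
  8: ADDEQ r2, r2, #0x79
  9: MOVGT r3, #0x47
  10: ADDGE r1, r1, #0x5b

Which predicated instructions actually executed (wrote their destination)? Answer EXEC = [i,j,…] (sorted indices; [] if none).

EXEC = [2,5,6]

0: ✓ CMP  NZCV=0010
1: · ADDLS
2: ✓ ADDGT  r2←0x0d
3: ✓ CMP  NZCV=1010
4: · SUBGT
5: ✓ MOVCS  r0←0x49
6: ✓ MOVCS  r0←0xf3
7: ✓ CMP  NZCV=1010
8: · ADDEQ
9: · MOVGT
10: · ADDGE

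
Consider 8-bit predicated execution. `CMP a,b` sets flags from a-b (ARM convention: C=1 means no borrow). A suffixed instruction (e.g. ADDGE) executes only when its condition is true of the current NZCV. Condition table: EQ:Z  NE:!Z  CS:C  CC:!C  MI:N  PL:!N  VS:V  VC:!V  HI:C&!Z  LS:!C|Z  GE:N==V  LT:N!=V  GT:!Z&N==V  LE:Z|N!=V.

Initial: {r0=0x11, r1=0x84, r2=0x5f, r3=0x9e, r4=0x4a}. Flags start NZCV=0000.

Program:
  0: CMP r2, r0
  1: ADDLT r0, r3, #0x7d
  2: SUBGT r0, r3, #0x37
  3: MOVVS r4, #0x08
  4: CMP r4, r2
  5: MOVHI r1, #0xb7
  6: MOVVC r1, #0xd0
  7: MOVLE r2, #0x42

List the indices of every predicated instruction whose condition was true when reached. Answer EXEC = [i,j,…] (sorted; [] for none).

0: ✓ CMP  NZCV=0010
1: · ADDLT
2: ✓ SUBGT  r0←0x67
3: · MOVVS
4: ✓ CMP  NZCV=1000
5: · MOVHI
6: ✓ MOVVC  r1←0xd0
7: ✓ MOVLE  r2←0x42

EXEC = [2,6,7]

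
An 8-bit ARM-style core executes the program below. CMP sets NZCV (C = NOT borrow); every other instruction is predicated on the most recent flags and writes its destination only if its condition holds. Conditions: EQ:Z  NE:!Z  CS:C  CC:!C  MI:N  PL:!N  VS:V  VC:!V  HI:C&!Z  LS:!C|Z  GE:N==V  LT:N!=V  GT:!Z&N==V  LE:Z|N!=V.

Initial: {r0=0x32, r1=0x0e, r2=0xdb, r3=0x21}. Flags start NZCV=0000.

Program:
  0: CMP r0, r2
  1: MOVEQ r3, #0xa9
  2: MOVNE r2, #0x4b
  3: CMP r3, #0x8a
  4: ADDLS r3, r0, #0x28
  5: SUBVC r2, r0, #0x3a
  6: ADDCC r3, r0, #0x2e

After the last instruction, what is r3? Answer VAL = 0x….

VAL = 0x60

0: ✓ CMP  NZCV=0000
1: · MOVEQ
2: ✓ MOVNE  r2←0x4b
3: ✓ CMP  NZCV=1001
4: ✓ ADDLS  r3←0x5a
5: · SUBVC
6: ✓ ADDCC  r3←0x60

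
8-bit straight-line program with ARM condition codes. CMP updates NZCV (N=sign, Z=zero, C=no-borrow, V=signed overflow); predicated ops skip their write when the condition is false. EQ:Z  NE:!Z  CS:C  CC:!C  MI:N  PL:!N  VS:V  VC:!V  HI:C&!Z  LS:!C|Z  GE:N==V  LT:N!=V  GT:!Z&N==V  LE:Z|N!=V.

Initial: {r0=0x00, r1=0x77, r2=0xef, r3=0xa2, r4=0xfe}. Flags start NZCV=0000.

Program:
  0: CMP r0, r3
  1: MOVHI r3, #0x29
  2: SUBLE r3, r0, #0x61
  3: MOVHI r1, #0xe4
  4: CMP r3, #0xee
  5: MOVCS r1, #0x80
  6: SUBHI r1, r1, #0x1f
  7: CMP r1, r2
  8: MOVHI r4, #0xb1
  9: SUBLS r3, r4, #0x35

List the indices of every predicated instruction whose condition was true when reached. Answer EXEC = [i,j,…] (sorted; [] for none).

0: ✓ CMP  NZCV=0000
1: · MOVHI
2: · SUBLE
3: · MOVHI
4: ✓ CMP  NZCV=1000
5: · MOVCS
6: · SUBHI
7: ✓ CMP  NZCV=1001
8: · MOVHI
9: ✓ SUBLS  r3←0xc9

EXEC = [9]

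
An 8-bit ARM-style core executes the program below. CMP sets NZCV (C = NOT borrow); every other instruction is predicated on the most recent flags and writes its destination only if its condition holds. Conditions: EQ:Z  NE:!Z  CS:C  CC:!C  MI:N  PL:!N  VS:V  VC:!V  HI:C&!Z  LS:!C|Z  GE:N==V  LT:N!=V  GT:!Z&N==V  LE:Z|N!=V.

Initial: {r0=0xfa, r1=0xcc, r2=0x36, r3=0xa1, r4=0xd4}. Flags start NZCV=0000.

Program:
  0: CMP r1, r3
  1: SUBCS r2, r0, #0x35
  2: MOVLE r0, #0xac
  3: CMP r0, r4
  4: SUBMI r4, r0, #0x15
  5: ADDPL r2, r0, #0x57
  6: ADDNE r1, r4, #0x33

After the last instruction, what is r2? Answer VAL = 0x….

[0] flags=0010 → (cmp)
[1] flags=0010 CS?T → r2=0xc5
[2] flags=0010 LE?F → skip
[3] flags=0010 → (cmp)
[4] flags=0010 MI?F → skip
[5] flags=0010 PL?T → r2=0x51
[6] flags=0010 NE?T → r1=0x07

VAL = 0x51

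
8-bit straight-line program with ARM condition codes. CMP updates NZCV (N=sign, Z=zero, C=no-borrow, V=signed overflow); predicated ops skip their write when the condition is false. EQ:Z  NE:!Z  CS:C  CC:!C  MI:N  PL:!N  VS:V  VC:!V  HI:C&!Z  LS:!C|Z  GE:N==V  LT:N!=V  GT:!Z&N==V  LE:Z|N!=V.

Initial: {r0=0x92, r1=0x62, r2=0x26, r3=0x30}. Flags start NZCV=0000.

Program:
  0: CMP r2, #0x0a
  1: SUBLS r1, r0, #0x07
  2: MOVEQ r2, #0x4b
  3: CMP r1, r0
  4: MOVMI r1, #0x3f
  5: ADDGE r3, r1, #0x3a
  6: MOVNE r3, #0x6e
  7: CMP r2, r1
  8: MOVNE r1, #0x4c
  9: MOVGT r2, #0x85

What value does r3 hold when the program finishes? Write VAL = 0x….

VAL = 0x6e

0: ✓ CMP  NZCV=0010
1: · SUBLS
2: · MOVEQ
3: ✓ CMP  NZCV=1001
4: ✓ MOVMI  r1←0x3f
5: ✓ ADDGE  r3←0x79
6: ✓ MOVNE  r3←0x6e
7: ✓ CMP  NZCV=1000
8: ✓ MOVNE  r1←0x4c
9: · MOVGT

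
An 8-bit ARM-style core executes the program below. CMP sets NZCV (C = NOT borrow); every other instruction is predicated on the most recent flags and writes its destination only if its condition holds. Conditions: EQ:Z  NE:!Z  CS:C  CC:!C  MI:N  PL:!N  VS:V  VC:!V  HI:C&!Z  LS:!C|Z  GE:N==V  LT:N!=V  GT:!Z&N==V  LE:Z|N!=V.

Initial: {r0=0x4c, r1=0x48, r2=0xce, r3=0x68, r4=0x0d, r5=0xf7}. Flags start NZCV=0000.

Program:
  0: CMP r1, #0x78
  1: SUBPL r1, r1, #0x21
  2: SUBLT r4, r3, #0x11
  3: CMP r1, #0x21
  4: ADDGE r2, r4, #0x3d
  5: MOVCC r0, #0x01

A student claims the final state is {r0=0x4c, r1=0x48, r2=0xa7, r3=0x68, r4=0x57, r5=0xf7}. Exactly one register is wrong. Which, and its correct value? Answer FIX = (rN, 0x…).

FIX = (r2, 0x94)

0: ✓ CMP  NZCV=1000
1: · SUBPL
2: ✓ SUBLT  r4←0x57
3: ✓ CMP  NZCV=0010
4: ✓ ADDGE  r2←0x94
5: · MOVCC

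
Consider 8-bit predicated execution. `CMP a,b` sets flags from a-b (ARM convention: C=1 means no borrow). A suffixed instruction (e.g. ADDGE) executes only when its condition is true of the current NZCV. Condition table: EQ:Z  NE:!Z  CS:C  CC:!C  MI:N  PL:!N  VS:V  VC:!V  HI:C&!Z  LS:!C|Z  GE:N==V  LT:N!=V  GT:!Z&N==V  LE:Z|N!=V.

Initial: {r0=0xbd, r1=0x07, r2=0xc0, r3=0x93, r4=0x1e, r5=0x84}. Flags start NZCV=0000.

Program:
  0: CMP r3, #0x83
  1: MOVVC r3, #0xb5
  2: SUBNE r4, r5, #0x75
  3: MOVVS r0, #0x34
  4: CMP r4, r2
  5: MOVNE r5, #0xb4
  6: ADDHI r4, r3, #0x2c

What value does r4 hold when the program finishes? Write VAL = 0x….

VAL = 0x0f

[0] flags=0010 → (cmp)
[1] flags=0010 VC?T → r3=0xb5
[2] flags=0010 NE?T → r4=0x0f
[3] flags=0010 VS?F → skip
[4] flags=0000 → (cmp)
[5] flags=0000 NE?T → r5=0xb4
[6] flags=0000 HI?F → skip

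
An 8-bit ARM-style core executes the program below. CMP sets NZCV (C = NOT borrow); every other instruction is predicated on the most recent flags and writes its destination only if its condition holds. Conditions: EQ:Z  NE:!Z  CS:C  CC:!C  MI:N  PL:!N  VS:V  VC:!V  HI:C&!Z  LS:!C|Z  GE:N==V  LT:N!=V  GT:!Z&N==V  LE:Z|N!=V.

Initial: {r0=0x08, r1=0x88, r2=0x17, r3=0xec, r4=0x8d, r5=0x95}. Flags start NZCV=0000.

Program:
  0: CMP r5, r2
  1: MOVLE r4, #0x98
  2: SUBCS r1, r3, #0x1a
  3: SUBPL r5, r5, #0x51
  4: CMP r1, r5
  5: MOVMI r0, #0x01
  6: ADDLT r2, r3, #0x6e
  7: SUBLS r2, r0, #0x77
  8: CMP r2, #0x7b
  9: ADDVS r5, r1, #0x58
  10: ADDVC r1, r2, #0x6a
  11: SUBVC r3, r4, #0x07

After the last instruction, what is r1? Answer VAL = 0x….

VAL = 0xc4

0: ✓ CMP  NZCV=0011
1: ✓ MOVLE  r4←0x98
2: ✓ SUBCS  r1←0xd2
3: ✓ SUBPL  r5←0x44
4: ✓ CMP  NZCV=1010
5: ✓ MOVMI  r0←0x01
6: ✓ ADDLT  r2←0x5a
7: · SUBLS
8: ✓ CMP  NZCV=1000
9: · ADDVS
10: ✓ ADDVC  r1←0xc4
11: ✓ SUBVC  r3←0x91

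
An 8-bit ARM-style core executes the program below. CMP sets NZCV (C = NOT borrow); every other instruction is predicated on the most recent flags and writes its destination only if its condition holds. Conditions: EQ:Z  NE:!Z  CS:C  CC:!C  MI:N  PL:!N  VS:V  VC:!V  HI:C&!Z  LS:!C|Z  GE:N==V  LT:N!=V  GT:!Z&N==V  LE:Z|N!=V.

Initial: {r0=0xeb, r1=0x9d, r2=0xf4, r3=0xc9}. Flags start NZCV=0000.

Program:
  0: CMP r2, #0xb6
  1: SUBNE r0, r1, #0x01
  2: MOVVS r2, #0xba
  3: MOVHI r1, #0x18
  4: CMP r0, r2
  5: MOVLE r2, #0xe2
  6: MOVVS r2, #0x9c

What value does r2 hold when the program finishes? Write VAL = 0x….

[0] flags=0010 → (cmp)
[1] flags=0010 NE?T → r0=0x9c
[2] flags=0010 VS?F → skip
[3] flags=0010 HI?T → r1=0x18
[4] flags=1000 → (cmp)
[5] flags=1000 LE?T → r2=0xe2
[6] flags=1000 VS?F → skip

VAL = 0xe2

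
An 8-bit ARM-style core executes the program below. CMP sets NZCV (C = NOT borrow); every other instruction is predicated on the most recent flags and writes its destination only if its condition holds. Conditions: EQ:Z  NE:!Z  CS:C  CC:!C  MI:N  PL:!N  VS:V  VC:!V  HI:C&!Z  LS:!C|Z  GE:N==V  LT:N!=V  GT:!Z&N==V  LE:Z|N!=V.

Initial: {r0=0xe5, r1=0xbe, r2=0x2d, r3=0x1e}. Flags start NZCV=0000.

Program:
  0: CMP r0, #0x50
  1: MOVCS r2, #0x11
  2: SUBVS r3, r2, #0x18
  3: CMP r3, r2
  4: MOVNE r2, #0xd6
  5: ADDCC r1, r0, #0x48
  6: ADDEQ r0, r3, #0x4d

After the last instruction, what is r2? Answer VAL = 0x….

0: ✓ CMP  NZCV=1010
1: ✓ MOVCS  r2←0x11
2: · SUBVS
3: ✓ CMP  NZCV=0010
4: ✓ MOVNE  r2←0xd6
5: · ADDCC
6: · ADDEQ

VAL = 0xd6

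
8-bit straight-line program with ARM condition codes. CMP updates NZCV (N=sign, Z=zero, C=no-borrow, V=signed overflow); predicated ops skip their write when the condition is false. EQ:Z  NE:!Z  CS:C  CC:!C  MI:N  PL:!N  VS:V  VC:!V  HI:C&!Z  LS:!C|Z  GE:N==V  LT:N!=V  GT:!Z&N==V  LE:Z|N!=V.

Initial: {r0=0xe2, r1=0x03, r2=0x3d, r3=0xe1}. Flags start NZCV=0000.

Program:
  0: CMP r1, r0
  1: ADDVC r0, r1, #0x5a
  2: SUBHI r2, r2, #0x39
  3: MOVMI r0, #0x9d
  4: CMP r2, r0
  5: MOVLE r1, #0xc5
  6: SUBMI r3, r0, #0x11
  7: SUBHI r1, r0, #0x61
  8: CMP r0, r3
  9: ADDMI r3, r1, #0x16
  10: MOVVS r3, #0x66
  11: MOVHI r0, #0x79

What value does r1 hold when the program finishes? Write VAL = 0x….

VAL = 0xc5

0: ✓ CMP  NZCV=0000
1: ✓ ADDVC  r0←0x5d
2: · SUBHI
3: · MOVMI
4: ✓ CMP  NZCV=1000
5: ✓ MOVLE  r1←0xc5
6: ✓ SUBMI  r3←0x4c
7: · SUBHI
8: ✓ CMP  NZCV=0010
9: · ADDMI
10: · MOVVS
11: ✓ MOVHI  r0←0x79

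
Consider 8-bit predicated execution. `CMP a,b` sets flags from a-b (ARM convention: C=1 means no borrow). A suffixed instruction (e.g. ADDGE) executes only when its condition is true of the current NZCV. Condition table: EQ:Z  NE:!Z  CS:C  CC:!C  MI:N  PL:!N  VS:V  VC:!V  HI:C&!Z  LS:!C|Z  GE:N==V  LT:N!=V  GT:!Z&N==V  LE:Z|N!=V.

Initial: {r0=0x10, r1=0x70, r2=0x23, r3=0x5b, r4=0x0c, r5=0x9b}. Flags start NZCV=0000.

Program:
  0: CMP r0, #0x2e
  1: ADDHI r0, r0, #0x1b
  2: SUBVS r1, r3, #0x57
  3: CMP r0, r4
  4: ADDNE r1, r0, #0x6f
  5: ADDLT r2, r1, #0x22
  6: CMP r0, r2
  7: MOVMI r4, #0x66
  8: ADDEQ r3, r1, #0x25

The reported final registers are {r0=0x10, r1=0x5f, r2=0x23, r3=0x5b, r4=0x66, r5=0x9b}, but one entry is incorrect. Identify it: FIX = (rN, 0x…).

0: ✓ CMP  NZCV=1000
1: · ADDHI
2: · SUBVS
3: ✓ CMP  NZCV=0010
4: ✓ ADDNE  r1←0x7f
5: · ADDLT
6: ✓ CMP  NZCV=1000
7: ✓ MOVMI  r4←0x66
8: · ADDEQ

FIX = (r1, 0x7f)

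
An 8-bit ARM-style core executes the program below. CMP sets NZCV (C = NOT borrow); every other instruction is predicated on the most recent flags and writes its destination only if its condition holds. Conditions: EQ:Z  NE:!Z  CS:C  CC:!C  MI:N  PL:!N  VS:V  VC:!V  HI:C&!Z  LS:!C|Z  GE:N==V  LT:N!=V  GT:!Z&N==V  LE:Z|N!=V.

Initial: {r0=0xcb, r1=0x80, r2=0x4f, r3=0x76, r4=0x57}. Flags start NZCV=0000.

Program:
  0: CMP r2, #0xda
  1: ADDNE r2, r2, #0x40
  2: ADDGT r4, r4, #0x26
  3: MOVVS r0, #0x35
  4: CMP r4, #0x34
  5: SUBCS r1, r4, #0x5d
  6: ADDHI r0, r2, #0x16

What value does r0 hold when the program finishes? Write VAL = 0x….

VAL = 0xa5

[0] flags=0000 → (cmp)
[1] flags=0000 NE?T → r2=0x8f
[2] flags=0000 GT?T → r4=0x7d
[3] flags=0000 VS?F → skip
[4] flags=0010 → (cmp)
[5] flags=0010 CS?T → r1=0x20
[6] flags=0010 HI?T → r0=0xa5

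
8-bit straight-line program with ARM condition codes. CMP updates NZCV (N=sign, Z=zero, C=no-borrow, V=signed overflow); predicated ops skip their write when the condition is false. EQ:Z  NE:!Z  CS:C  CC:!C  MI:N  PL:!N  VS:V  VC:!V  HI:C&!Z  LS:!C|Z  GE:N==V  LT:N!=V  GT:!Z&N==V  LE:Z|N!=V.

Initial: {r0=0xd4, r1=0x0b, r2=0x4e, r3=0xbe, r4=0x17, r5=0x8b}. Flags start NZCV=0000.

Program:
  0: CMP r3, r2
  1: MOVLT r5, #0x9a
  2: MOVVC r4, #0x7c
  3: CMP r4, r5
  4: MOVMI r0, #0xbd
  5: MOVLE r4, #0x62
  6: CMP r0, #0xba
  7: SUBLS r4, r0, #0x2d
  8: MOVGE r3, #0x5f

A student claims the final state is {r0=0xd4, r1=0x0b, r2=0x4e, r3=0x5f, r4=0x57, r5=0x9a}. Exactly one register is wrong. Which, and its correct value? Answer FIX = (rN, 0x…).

FIX = (r4, 0x17)

0: ✓ CMP  NZCV=0011
1: ✓ MOVLT  r5←0x9a
2: · MOVVC
3: ✓ CMP  NZCV=0000
4: · MOVMI
5: · MOVLE
6: ✓ CMP  NZCV=0010
7: · SUBLS
8: ✓ MOVGE  r3←0x5f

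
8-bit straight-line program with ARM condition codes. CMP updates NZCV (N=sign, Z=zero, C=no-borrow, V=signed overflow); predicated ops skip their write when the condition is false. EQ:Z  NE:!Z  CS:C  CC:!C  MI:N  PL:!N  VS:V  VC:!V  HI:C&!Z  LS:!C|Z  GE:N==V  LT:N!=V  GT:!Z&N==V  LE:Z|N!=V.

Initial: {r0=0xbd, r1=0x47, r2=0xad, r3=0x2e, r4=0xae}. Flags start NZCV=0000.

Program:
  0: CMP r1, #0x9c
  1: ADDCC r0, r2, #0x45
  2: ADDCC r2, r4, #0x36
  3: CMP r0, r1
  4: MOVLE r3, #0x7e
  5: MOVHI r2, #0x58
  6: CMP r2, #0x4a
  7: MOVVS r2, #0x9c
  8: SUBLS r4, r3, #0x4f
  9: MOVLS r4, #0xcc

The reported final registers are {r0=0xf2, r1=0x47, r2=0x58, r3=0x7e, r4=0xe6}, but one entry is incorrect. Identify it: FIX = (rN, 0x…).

FIX = (r4, 0xae)

0: ✓ CMP  NZCV=1001
1: ✓ ADDCC  r0←0xf2
2: ✓ ADDCC  r2←0xe4
3: ✓ CMP  NZCV=1010
4: ✓ MOVLE  r3←0x7e
5: ✓ MOVHI  r2←0x58
6: ✓ CMP  NZCV=0010
7: · MOVVS
8: · SUBLS
9: · MOVLS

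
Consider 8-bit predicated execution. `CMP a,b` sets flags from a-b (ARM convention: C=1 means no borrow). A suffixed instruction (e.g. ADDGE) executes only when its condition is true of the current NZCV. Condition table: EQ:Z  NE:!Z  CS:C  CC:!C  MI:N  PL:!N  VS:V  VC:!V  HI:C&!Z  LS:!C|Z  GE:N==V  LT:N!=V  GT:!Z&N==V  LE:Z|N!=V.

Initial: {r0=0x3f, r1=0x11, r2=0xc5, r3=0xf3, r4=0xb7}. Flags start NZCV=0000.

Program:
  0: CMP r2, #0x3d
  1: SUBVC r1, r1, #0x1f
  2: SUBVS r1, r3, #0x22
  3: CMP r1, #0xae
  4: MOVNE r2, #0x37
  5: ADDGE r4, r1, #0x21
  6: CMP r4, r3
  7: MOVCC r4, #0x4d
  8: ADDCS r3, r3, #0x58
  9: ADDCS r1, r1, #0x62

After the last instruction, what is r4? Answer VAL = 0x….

VAL = 0x4d

0: ✓ CMP  NZCV=1010
1: ✓ SUBVC  r1←0xf2
2: · SUBVS
3: ✓ CMP  NZCV=0010
4: ✓ MOVNE  r2←0x37
5: ✓ ADDGE  r4←0x13
6: ✓ CMP  NZCV=0000
7: ✓ MOVCC  r4←0x4d
8: · ADDCS
9: · ADDCS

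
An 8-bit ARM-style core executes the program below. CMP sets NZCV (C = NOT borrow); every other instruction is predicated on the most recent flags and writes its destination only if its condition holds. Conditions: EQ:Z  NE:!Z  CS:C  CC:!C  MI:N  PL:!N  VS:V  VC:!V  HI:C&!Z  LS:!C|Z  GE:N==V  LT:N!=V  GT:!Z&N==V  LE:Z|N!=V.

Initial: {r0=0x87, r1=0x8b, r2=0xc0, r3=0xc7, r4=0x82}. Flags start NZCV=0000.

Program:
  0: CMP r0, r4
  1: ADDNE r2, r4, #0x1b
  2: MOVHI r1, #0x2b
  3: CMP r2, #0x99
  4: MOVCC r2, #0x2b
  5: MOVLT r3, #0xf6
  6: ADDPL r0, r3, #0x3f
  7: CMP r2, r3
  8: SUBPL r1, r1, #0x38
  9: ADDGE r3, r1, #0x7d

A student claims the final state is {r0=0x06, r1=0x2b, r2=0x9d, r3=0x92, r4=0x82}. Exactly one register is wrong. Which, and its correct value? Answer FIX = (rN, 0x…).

0: ✓ CMP  NZCV=0010
1: ✓ ADDNE  r2←0x9d
2: ✓ MOVHI  r1←0x2b
3: ✓ CMP  NZCV=0010
4: · MOVCC
5: · MOVLT
6: ✓ ADDPL  r0←0x06
7: ✓ CMP  NZCV=1000
8: · SUBPL
9: · ADDGE

FIX = (r3, 0xc7)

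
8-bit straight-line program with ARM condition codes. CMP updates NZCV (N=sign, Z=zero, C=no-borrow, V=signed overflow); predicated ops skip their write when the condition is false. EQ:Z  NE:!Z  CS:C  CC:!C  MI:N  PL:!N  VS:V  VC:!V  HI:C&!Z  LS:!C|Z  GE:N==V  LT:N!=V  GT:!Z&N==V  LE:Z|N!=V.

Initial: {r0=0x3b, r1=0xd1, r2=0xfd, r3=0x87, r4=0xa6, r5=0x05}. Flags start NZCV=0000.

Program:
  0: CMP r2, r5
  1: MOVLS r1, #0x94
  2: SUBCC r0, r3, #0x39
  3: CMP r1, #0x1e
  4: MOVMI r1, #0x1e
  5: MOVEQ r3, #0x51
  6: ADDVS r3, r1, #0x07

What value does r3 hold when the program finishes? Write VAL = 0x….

VAL = 0x87

0: ✓ CMP  NZCV=1010
1: · MOVLS
2: · SUBCC
3: ✓ CMP  NZCV=1010
4: ✓ MOVMI  r1←0x1e
5: · MOVEQ
6: · ADDVS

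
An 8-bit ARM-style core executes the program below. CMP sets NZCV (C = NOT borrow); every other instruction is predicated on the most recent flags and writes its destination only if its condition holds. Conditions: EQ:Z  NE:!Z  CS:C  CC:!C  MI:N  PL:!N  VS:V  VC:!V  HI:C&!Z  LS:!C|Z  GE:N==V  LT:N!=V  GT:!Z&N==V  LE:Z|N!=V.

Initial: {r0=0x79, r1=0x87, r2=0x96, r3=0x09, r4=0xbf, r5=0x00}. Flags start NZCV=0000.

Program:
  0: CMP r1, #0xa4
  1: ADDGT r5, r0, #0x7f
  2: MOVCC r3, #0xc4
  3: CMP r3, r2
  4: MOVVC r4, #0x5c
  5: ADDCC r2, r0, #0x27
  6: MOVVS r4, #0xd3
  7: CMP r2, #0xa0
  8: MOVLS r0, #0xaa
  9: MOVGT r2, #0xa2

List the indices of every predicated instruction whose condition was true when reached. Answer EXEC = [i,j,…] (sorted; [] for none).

EXEC = [2,4,8]

0: ✓ CMP  NZCV=1000
1: · ADDGT
2: ✓ MOVCC  r3←0xc4
3: ✓ CMP  NZCV=0010
4: ✓ MOVVC  r4←0x5c
5: · ADDCC
6: · MOVVS
7: ✓ CMP  NZCV=1000
8: ✓ MOVLS  r0←0xaa
9: · MOVGT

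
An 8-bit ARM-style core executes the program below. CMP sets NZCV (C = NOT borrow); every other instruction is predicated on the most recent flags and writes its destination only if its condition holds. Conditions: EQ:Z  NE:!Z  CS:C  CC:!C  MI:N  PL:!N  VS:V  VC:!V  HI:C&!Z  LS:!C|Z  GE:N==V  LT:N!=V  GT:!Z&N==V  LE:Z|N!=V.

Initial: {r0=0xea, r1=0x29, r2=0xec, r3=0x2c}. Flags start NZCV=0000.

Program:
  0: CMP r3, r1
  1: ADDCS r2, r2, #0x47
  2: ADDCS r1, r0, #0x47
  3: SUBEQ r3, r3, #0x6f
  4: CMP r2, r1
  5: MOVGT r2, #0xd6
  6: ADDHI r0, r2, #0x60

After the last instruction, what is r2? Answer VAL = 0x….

[0] flags=0010 → (cmp)
[1] flags=0010 CS?T → r2=0x33
[2] flags=0010 CS?T → r1=0x31
[3] flags=0010 EQ?F → skip
[4] flags=0010 → (cmp)
[5] flags=0010 GT?T → r2=0xd6
[6] flags=0010 HI?T → r0=0x36

VAL = 0xd6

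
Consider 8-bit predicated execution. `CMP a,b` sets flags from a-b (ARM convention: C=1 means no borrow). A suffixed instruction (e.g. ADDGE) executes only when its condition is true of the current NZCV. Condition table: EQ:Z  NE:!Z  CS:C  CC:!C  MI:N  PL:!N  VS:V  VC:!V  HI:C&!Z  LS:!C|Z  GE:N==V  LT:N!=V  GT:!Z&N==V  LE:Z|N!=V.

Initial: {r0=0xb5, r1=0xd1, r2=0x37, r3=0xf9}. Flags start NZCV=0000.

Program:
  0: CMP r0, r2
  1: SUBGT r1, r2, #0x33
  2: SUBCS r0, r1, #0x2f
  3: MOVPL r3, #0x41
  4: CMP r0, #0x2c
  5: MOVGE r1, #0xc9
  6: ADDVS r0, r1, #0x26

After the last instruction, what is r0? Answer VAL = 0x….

0: ✓ CMP  NZCV=0011
1: · SUBGT
2: ✓ SUBCS  r0←0xa2
3: ✓ MOVPL  r3←0x41
4: ✓ CMP  NZCV=0011
5: · MOVGE
6: ✓ ADDVS  r0←0xf7

VAL = 0xf7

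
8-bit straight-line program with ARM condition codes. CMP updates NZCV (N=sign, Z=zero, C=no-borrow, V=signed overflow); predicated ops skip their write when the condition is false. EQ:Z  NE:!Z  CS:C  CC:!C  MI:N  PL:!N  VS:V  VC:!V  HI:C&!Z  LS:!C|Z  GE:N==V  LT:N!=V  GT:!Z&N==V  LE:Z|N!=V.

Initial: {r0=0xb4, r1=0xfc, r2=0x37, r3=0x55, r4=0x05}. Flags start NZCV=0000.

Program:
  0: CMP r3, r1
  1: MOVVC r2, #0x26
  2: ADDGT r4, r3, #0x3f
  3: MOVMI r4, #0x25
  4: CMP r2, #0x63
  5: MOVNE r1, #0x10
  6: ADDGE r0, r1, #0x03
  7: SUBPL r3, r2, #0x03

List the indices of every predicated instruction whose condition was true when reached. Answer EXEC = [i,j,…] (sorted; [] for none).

EXEC = [1,2,5]

0: ✓ CMP  NZCV=0000
1: ✓ MOVVC  r2←0x26
2: ✓ ADDGT  r4←0x94
3: · MOVMI
4: ✓ CMP  NZCV=1000
5: ✓ MOVNE  r1←0x10
6: · ADDGE
7: · SUBPL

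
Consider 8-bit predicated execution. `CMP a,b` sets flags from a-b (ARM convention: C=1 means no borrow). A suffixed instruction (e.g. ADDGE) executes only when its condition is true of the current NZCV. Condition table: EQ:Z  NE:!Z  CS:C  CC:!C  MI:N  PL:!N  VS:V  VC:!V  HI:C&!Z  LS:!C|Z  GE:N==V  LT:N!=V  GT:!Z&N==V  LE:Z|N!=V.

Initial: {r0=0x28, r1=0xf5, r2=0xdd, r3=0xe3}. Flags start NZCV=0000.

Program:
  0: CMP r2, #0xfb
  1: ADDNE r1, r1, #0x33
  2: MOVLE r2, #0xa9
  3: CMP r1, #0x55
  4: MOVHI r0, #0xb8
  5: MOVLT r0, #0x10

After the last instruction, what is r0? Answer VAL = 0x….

VAL = 0x10

[0] flags=1000 → (cmp)
[1] flags=1000 NE?T → r1=0x28
[2] flags=1000 LE?T → r2=0xa9
[3] flags=1000 → (cmp)
[4] flags=1000 HI?F → skip
[5] flags=1000 LT?T → r0=0x10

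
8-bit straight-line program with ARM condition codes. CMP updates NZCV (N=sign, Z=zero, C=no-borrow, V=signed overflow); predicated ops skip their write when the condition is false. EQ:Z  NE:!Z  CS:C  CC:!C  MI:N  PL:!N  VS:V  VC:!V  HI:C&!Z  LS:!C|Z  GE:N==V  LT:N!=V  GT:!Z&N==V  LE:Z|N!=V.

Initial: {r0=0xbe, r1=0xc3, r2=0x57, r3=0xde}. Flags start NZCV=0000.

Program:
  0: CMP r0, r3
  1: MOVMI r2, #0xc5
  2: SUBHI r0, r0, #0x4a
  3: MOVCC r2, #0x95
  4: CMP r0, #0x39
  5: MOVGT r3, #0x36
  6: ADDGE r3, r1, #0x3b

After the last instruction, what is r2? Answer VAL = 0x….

VAL = 0x95

[0] flags=1000 → (cmp)
[1] flags=1000 MI?T → r2=0xc5
[2] flags=1000 HI?F → skip
[3] flags=1000 CC?T → r2=0x95
[4] flags=1010 → (cmp)
[5] flags=1010 GT?F → skip
[6] flags=1010 GE?F → skip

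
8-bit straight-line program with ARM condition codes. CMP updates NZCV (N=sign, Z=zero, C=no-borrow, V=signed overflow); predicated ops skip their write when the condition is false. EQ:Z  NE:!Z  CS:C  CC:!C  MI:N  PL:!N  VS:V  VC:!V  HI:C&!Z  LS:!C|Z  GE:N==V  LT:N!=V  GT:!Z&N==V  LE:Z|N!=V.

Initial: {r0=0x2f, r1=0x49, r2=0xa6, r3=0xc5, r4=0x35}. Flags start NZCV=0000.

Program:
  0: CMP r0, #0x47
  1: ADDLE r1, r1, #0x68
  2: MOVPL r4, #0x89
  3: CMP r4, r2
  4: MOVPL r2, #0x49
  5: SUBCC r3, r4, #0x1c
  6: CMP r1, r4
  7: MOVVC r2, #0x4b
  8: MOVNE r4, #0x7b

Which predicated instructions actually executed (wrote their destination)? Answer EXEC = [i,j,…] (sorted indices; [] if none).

0: ✓ CMP  NZCV=1000
1: ✓ ADDLE  r1←0xb1
2: · MOVPL
3: ✓ CMP  NZCV=1001
4: · MOVPL
5: ✓ SUBCC  r3←0x19
6: ✓ CMP  NZCV=0011
7: · MOVVC
8: ✓ MOVNE  r4←0x7b

EXEC = [1,5,8]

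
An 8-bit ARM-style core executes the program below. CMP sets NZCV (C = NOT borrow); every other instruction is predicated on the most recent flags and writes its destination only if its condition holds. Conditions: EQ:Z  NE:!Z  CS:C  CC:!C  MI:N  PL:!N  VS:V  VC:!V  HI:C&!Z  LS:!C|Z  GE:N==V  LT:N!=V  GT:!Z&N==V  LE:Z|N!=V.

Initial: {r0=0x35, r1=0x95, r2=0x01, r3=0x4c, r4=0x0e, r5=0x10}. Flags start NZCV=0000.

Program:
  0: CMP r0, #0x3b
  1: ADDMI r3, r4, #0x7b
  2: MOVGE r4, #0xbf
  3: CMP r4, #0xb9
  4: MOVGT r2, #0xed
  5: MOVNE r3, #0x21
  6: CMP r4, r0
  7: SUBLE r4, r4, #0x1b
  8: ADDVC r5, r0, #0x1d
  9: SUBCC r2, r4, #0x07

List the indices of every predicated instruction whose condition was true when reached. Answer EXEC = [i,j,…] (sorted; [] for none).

EXEC = [1,4,5,7,8,9]

0: ✓ CMP  NZCV=1000
1: ✓ ADDMI  r3←0x89
2: · MOVGE
3: ✓ CMP  NZCV=0000
4: ✓ MOVGT  r2←0xed
5: ✓ MOVNE  r3←0x21
6: ✓ CMP  NZCV=1000
7: ✓ SUBLE  r4←0xf3
8: ✓ ADDVC  r5←0x52
9: ✓ SUBCC  r2←0xec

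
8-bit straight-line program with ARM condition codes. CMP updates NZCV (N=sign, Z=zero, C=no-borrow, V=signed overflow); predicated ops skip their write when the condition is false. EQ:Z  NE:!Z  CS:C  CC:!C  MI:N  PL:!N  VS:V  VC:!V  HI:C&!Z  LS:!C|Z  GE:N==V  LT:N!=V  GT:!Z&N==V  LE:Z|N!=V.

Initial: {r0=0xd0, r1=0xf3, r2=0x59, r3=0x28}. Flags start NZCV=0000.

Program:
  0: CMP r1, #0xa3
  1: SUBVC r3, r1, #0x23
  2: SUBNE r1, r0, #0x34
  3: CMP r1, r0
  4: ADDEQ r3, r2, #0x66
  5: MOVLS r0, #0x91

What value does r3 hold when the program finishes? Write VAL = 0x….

[0] flags=0010 → (cmp)
[1] flags=0010 VC?T → r3=0xd0
[2] flags=0010 NE?T → r1=0x9c
[3] flags=1000 → (cmp)
[4] flags=1000 EQ?F → skip
[5] flags=1000 LS?T → r0=0x91

VAL = 0xd0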